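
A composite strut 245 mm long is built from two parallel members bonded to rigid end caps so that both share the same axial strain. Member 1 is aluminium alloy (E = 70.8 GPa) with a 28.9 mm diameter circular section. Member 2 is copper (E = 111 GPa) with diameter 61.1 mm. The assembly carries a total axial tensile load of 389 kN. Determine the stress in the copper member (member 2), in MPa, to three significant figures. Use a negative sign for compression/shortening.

116 MPa

A_1 = 656 mm².
A_2 = 2932 mm².
Equal strain + equilibrium ⇒ each member carries load in proportion to AE: A₁E₁ = 46440000 N, A₂E₂ = 325500000 N, ΣAE = 371900000 N.
σ₂ = P·E₂/ΣAE = 389000·111000/371900000 = 116.1 MPa.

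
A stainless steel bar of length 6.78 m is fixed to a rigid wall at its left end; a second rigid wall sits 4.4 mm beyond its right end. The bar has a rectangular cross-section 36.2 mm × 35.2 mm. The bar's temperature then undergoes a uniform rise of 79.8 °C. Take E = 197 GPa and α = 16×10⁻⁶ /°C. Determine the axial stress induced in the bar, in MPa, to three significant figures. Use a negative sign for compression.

Free thermal expansion αLΔT = 16e-6 · 6780 · 79.8 = 8.657 mm.
The walls engage after the gap closes; constrained expansion = 8.657 − 4.4 = 4.257 mm.
The walls impose strain ε = −(4.257)/6780 = -6.2783e-04; σ = Eε = 197000 · -6.2783e-04 = -123.7 MPa.

-124 MPa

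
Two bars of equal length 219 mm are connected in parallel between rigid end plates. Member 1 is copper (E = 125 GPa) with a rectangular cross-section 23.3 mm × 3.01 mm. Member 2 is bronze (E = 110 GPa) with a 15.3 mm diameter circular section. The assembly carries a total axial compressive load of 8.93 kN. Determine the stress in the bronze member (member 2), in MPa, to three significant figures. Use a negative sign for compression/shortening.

-33.9 MPa

A_1 = 70.13 mm².
A_2 = 183.9 mm².
Equal strain + equilibrium ⇒ each member carries load in proportion to AE: A₁E₁ = 8767000 N, A₂E₂ = 20220000 N, ΣAE = 28990000 N.
σ₂ = P·E₂/ΣAE = -8930·110000/28990000 = -33.88 MPa.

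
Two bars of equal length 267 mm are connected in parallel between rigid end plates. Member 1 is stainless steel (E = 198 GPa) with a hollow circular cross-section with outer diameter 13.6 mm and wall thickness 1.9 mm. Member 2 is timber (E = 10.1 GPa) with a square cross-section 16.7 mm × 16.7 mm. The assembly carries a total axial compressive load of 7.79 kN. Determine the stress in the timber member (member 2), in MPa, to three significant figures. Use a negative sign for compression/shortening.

-4.73 MPa

A_1 = 69.84 mm².
A_2 = 278.9 mm².
Equal strain + equilibrium ⇒ each member carries load in proportion to AE: A₁E₁ = 13830000 N, A₂E₂ = 2817000 N, ΣAE = 16640000 N.
σ₂ = P·E₂/ΣAE = -7790·10100/16640000 = -4.727 MPa.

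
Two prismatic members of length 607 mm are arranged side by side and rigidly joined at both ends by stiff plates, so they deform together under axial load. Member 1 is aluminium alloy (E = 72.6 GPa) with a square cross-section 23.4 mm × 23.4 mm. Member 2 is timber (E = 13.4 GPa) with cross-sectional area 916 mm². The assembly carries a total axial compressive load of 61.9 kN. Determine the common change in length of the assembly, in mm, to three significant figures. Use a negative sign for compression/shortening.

-0.722 mm

A_1 = 547.6 mm².
Equal strain + equilibrium ⇒ each member carries load in proportion to AE: A₁E₁ = 39750000 N, A₂E₂ = 12270000 N, ΣAE = 52030000 N.
δ = PL/ΣAE = -61900·607/52030000 = -0.7222 mm.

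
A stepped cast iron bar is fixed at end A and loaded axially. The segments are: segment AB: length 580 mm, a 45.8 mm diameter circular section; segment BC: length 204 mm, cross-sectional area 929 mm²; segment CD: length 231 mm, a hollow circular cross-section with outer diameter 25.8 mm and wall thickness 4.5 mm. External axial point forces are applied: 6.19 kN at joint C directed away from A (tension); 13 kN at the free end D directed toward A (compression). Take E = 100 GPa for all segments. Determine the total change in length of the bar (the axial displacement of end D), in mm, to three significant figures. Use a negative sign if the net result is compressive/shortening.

Internal axial forces (sectioning from the free end, tension +): N_CD = -13 kN, N_BC = -6.81 kN, N_AB = -6.81 kN.
A_AB = 1647 mm².
A_CD = 301.1 mm².
δ_AB = -6810·580/(1647·100000) = -0.02397 mm
δ_BC = -6810·204/(929·100000) = -0.01495 mm
δ_CD = -13000·231/(301.1·100000) = -0.09973 mm
δ = Σδ_i = -0.1387 mm.

-0.139 mm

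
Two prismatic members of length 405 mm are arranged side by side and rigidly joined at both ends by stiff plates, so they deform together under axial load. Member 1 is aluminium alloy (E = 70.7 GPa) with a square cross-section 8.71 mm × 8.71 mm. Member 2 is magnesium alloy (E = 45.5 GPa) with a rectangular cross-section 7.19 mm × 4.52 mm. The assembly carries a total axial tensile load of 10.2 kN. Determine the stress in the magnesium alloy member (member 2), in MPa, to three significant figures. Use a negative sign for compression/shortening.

A_1 = 75.86 mm².
A_2 = 32.5 mm².
Equal strain + equilibrium ⇒ each member carries load in proportion to AE: A₁E₁ = 5364000 N, A₂E₂ = 1479000 N, ΣAE = 6842000 N.
σ₂ = P·E₂/ΣAE = 10200·45500/6842000 = 67.83 MPa.

67.8 MPa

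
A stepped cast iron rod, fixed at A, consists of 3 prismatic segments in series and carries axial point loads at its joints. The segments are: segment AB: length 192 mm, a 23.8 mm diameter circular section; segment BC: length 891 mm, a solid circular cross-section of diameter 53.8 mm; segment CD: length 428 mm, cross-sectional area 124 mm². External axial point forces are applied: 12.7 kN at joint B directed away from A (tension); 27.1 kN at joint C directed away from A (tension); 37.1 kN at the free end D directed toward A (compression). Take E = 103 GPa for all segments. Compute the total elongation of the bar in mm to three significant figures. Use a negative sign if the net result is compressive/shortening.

Internal axial forces (sectioning from the free end, tension +): N_CD = -37.1 kN, N_BC = -10 kN, N_AB = 2.7 kN.
A_AB = 444.9 mm².
A_BC = 2273 mm².
δ_AB = 2700·192/(444.9·103000) = 0.01131 mm
δ_BC = -10000·891/(2273·103000) = -0.03805 mm
δ_CD = -37100·428/(124·103000) = -1.243 mm
δ = Σδ_i = -1.27 mm.

-1.27 mm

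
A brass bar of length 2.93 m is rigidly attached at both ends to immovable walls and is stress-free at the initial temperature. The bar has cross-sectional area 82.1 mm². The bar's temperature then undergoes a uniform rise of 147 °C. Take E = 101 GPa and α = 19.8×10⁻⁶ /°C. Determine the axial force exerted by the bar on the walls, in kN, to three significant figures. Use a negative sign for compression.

-24.1 kN

Free thermal expansion αLΔT = 19.8e-6 · 2930 · 147 = 8.528 mm.
The walls impose strain ε = −(8.528)/2930 = -2.9106e-03; σ = Eε = 101000 · -2.9106e-03 = -294 MPa.
Wall reaction R = σ·A = -294·82.1 = -24130 N = -24.13 kN.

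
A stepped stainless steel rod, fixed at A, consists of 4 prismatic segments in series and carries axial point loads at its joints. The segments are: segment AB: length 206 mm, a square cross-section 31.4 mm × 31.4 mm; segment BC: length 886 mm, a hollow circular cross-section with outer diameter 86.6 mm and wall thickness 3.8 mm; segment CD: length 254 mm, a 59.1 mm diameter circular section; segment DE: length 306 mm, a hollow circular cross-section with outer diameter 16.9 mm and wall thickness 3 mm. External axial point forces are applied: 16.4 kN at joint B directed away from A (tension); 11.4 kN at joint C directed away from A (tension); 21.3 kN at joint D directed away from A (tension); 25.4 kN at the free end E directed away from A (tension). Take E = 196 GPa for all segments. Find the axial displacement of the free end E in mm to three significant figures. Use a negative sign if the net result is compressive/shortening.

0.670 mm

Internal axial forces (sectioning from the free end, tension +): N_DE = 25.4 kN, N_CD = 46.7 kN, N_BC = 58.1 kN, N_AB = 74.5 kN.
A_AB = 986 mm².
A_BC = 988.5 mm².
A_CD = 2743 mm².
A_DE = 131 mm².
δ_AB = 74500·206/(986·196000) = 0.07942 mm
δ_BC = 58100·886/(988.5·196000) = 0.2657 mm
δ_CD = 46700·254/(2743·196000) = 0.02206 mm
δ_DE = 25400·306/(131·196000) = 0.3027 mm
δ = Σδ_i = 0.6699 mm.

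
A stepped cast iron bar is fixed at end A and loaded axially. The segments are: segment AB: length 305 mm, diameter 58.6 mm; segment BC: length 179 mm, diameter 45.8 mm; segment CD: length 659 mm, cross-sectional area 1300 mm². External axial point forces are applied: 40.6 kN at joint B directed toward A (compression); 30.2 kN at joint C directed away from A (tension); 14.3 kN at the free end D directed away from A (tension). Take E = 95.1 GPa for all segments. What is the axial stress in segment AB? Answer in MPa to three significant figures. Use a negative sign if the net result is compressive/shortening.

1.45 MPa

Internal axial forces (sectioning from the free end, tension +): N_CD = 14.3 kN, N_BC = 44.5 kN, N_AB = 3.9 kN.
A_AB = 2697 mm².
σ_AB = N_AB/A_AB = 3900/2697 = 1.446 MPa.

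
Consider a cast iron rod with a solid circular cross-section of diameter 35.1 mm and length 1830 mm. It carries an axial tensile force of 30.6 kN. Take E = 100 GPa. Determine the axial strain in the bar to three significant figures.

3.16e-04

A = 967.6 mm².
σ = N/A = 31.62 MPa; ε = σ/E = 31.62/100000 = 3.162e-04.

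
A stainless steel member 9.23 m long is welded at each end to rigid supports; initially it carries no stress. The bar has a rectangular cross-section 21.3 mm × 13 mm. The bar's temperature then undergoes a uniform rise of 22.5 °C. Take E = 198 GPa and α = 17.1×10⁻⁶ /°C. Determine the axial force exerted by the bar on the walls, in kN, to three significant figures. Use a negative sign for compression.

-21.1 kN

Free thermal expansion αLΔT = 17.1e-6 · 9230 · 22.5 = 3.551 mm.
The walls impose strain ε = −(3.551)/9230 = -3.8475e-04; σ = Eε = 198000 · -3.8475e-04 = -76.18 MPa.
Wall reaction R = σ·A = -76.18·276.9 = -21090 N = -21.09 kN.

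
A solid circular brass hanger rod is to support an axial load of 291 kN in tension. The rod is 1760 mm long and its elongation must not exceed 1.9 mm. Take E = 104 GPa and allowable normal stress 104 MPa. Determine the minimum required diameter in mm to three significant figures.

59.7 mm

Required area A ≥ P/σ_allow = 291000/104 = 2798 mm².
For a solid circular section, d ≥ √(4A/π) = 59.69 mm.
Elongation limit: A ≥ PL/(Eδ_allow) = 291000·1760/(104000·1.9) = 2592 mm² ⇒ d ≥ 57.45 mm.
The stress limit governs.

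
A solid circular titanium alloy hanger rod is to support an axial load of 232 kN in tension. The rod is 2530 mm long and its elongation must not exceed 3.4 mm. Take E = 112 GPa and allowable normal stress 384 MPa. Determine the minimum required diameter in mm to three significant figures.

Required area A ≥ P/σ_allow = 232000/384 = 604.2 mm².
For a solid circular section, d ≥ √(4A/π) = 27.74 mm.
Elongation limit: A ≥ PL/(Eδ_allow) = 232000·2530/(112000·3.4) = 1541 mm² ⇒ d ≥ 44.3 mm.
The elongation limit governs.

44.3 mm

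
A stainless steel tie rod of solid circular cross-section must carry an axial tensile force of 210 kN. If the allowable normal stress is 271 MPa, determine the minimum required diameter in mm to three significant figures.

Required area A ≥ P/σ_allow = 210000/271 = 774.9 mm².
For a solid circular section, d ≥ √(4A/π) = 31.41 mm.

31.4 mm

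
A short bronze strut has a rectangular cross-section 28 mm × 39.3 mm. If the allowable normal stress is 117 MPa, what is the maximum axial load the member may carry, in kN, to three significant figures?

129 kN

A = 1100 mm².
P_max = σ_allow · A = 117 · 1100 = 128700 N = 128.7 kN.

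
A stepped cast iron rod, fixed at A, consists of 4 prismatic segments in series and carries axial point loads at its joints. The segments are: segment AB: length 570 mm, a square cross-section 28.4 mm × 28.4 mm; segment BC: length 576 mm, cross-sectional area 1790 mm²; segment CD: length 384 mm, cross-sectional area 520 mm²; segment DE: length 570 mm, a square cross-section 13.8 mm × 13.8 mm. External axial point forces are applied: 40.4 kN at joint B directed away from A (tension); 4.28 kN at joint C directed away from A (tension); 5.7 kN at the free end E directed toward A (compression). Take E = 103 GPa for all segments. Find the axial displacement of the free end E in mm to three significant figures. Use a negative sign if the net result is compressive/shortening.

0.0565 mm

Internal axial forces (sectioning from the free end, tension +): N_DE = -5.7 kN, N_CD = -5.7 kN, N_BC = -1.42 kN, N_AB = 38.98 kN.
A_AB = 806.6 mm².
A_DE = 190.4 mm².
δ_AB = 38980·570/(806.6·103000) = 0.2675 mm
δ_BC = -1420·576/(1790·103000) = -0.004436 mm
δ_CD = -5700·384/(520·103000) = -0.04087 mm
δ_DE = -5700·570/(190.4·103000) = -0.1656 mm
δ = Σδ_i = 0.05651 mm.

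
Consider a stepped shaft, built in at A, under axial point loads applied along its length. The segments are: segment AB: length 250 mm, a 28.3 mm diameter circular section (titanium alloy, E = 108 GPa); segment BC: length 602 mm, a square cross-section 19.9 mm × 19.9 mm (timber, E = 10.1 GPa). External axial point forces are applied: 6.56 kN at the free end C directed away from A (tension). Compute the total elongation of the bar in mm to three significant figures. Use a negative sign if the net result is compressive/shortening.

1.01 mm

Internal axial forces (sectioning from the free end, tension +): N_BC = 6.56 kN, N_AB = 6.56 kN.
A_AB = 629 mm².
A_BC = 396 mm².
δ_AB = 6560·250/(629·108000) = 0.02414 mm
δ_BC = 6560·602/(396·10100) = 0.9874 mm
δ = Σδ_i = 1.011 mm.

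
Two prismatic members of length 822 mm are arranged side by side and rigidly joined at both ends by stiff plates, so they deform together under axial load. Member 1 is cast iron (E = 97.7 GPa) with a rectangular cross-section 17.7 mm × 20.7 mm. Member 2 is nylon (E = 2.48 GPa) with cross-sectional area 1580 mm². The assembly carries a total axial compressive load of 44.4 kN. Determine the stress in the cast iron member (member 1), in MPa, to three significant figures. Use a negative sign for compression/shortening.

-109 MPa

A_1 = 366.4 mm².
Equal strain + equilibrium ⇒ each member carries load in proportion to AE: A₁E₁ = 35800000 N, A₂E₂ = 3918000 N, ΣAE = 39710000 N.
σ₁ = P·E₁/ΣAE = -44400·97700/39710000 = -109.2 MPa.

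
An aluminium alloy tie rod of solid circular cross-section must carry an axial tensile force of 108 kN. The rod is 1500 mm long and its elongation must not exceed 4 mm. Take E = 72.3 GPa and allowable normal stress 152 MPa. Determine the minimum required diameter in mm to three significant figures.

30.1 mm

Required area A ≥ P/σ_allow = 108000/152 = 710.5 mm².
For a solid circular section, d ≥ √(4A/π) = 30.08 mm.
Elongation limit: A ≥ PL/(Eδ_allow) = 108000·1500/(72300·4) = 560.2 mm² ⇒ d ≥ 26.71 mm.
The stress limit governs.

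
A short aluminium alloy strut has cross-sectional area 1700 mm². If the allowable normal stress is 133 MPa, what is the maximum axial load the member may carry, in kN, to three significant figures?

P_max = σ_allow · A = 133 · 1700 = 226100 N = 226.1 kN.

226 kN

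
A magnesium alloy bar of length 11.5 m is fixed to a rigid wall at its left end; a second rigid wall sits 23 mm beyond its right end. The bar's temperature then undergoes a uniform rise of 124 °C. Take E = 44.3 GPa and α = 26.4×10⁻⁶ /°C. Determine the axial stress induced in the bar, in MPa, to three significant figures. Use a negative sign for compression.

-56.4 MPa

Free thermal expansion αLΔT = 26.4e-6 · 11500 · 124 = 37.65 mm.
The walls engage after the gap closes; constrained expansion = 37.65 − 23 = 14.65 mm.
The walls impose strain ε = −(14.65)/11500 = -1.2736e-03; σ = Eε = 44300 · -1.2736e-03 = -56.42 MPa.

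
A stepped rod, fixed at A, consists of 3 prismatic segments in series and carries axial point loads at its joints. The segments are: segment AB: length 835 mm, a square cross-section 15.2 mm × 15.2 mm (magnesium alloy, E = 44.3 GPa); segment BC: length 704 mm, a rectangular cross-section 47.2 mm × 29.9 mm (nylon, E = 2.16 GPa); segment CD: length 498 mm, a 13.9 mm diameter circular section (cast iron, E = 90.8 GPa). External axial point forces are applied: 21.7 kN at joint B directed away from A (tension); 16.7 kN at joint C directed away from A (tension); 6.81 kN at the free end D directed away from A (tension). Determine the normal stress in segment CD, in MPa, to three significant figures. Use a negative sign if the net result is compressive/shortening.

44.9 MPa

Internal axial forces (sectioning from the free end, tension +): N_CD = 6.81 kN, N_BC = 23.51 kN, N_AB = 45.21 kN.
A_CD = 151.7 mm².
σ_CD = N_CD/A_CD = 6810/151.7 = 44.88 MPa.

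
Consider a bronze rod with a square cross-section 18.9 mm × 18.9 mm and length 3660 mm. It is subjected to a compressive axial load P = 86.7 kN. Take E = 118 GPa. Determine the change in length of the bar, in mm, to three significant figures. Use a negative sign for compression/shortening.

-7.53 mm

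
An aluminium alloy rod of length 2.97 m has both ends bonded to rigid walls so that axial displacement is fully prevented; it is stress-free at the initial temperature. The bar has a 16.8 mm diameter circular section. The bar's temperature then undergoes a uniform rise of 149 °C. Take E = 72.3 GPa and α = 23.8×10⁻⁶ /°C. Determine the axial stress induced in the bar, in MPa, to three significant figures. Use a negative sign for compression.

-256 MPa

Free thermal expansion αLΔT = 23.8e-6 · 2970 · 149 = 10.53 mm.
The walls impose strain ε = −(10.53)/2970 = -3.5462e-03; σ = Eε = 72300 · -3.5462e-03 = -256.4 MPa.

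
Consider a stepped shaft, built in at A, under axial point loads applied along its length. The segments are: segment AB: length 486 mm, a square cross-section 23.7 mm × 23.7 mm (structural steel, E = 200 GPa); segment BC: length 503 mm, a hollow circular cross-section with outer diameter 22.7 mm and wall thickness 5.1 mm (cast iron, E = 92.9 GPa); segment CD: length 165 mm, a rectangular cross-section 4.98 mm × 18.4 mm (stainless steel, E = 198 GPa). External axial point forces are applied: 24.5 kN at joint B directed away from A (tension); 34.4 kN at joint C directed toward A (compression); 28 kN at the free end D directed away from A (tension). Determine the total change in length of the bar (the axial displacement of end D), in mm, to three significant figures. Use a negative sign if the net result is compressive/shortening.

Internal axial forces (sectioning from the free end, tension +): N_CD = 28 kN, N_BC = -6.4 kN, N_AB = 18.1 kN.
A_AB = 561.7 mm².
A_BC = 282 mm².
A_CD = 91.63 mm².
δ_AB = 18100·486/(561.7·200000) = 0.0783 mm
δ_BC = -6400·503/(282·92900) = -0.1229 mm
δ_CD = 28000·165/(91.63·198000) = 0.2546 mm
δ = Σδ_i = 0.2101 mm.

0.210 mm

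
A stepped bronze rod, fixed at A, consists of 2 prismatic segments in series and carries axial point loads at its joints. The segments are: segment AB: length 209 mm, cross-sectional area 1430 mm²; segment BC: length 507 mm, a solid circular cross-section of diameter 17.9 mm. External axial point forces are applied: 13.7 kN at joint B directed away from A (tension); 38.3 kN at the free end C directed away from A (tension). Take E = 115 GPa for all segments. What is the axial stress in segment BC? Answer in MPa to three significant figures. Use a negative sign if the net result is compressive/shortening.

Internal axial forces (sectioning from the free end, tension +): N_BC = 38.3 kN, N_AB = 52 kN.
A_BC = 251.6 mm².
σ_BC = N_BC/A_BC = 38300/251.6 = 152.2 MPa.

152 MPa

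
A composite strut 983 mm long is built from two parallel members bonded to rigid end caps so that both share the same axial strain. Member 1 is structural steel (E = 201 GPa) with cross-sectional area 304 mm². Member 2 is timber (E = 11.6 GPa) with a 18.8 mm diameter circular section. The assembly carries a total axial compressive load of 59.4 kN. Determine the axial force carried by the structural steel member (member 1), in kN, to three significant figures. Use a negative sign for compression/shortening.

-56.4 kN

A_2 = 277.6 mm².
Equal strain + equilibrium ⇒ each member carries load in proportion to AE: A₁E₁ = 61100000 N, A₂E₂ = 3220000 N, ΣAE = 64320000 N.
F₁ = P·A₁E₁/ΣAE = -59400·61100000/64320000 = -56430 N.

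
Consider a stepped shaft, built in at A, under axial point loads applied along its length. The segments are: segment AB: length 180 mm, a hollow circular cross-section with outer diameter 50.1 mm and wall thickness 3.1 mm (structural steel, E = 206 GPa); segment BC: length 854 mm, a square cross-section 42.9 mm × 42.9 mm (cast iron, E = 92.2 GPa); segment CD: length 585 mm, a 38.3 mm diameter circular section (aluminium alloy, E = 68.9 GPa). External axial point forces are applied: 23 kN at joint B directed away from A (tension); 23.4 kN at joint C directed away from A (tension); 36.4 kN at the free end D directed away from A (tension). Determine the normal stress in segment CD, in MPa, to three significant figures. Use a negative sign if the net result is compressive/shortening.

Internal axial forces (sectioning from the free end, tension +): N_CD = 36.4 kN, N_BC = 59.8 kN, N_AB = 82.8 kN.
A_CD = 1152 mm².
σ_CD = N_CD/A_CD = 36400/1152 = 31.59 MPa.

31.6 MPa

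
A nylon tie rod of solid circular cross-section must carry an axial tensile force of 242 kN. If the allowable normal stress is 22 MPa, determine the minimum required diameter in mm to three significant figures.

118 mm

Required area A ≥ P/σ_allow = 242000/22 = 11000 mm².
For a solid circular section, d ≥ √(4A/π) = 118.3 mm.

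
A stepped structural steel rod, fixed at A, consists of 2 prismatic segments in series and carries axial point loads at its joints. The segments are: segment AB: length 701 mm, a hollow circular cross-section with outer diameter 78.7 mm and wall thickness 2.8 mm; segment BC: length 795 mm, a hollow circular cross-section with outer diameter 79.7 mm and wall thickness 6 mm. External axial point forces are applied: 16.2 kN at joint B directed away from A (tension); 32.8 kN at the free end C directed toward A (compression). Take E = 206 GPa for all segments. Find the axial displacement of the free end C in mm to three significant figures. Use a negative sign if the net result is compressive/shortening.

-0.176 mm

Internal axial forces (sectioning from the free end, tension +): N_BC = -32.8 kN, N_AB = -16.6 kN.
A_AB = 667.7 mm².
A_BC = 1389 mm².
δ_AB = -16600·701/(667.7·206000) = -0.08461 mm
δ_BC = -32800·795/(1389·206000) = -0.09112 mm
δ = Σδ_i = -0.1757 mm.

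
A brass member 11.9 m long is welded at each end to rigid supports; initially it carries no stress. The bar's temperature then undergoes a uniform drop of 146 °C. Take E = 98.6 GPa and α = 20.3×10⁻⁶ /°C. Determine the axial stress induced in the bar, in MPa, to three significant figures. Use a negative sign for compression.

Free thermal expansion αLΔT = 20.3e-6 · 11900 · -146 = -35.27 mm.
The walls impose strain ε = −(-35.27)/11900 = 2.9638e-03; σ = Eε = 98600 · 2.9638e-03 = 292.2 MPa.

292 MPa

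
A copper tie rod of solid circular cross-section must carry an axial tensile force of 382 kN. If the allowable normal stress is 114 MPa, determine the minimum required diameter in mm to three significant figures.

65.3 mm

Required area A ≥ P/σ_allow = 382000/114 = 3351 mm².
For a solid circular section, d ≥ √(4A/π) = 65.32 mm.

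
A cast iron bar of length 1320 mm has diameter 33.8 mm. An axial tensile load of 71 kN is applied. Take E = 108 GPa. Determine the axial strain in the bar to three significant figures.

A = 897.3 mm².
σ = N/A = 79.13 MPa; ε = σ/E = 79.13/108000 = 7.327e-04.

7.33e-04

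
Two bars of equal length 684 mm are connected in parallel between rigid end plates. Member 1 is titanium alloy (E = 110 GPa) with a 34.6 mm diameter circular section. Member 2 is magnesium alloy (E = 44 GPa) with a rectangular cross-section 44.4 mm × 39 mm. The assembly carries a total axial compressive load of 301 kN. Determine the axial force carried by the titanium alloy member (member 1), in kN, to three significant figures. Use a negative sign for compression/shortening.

-173 kN

A_1 = 940.2 mm².
A_2 = 1732 mm².
Equal strain + equilibrium ⇒ each member carries load in proportion to AE: A₁E₁ = 103400000 N, A₂E₂ = 76190000 N, ΣAE = 179600000 N.
F₁ = P·A₁E₁/ΣAE = -301000·103400000/179600000 = -173300 N.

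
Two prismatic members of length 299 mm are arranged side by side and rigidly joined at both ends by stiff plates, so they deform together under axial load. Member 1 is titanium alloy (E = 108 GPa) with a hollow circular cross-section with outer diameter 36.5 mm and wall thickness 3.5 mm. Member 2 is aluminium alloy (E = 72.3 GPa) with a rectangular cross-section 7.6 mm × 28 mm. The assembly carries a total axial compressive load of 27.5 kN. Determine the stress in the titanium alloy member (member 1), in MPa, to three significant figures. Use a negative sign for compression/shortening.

-54.4 MPa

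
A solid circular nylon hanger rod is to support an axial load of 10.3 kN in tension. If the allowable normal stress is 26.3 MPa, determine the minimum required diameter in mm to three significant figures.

22.3 mm

Required area A ≥ P/σ_allow = 10300/26.3 = 391.6 mm².
For a solid circular section, d ≥ √(4A/π) = 22.33 mm.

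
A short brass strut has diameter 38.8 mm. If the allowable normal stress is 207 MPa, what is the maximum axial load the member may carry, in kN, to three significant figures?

A = 1182 mm².
P_max = σ_allow · A = 207 · 1182 = 244800 N = 244.8 kN.

245 kN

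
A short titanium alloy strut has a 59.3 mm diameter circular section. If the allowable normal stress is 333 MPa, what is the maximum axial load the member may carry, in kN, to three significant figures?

920 kN

A = 2762 mm².
P_max = σ_allow · A = 333 · 2762 = 919700 N = 919.7 kN.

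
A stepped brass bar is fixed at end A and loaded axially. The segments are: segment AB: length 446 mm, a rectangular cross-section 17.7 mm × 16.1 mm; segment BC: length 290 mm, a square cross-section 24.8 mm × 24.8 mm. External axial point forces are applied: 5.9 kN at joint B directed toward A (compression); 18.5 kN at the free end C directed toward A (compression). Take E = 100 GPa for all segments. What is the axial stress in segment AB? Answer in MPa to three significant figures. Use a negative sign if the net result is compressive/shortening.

Internal axial forces (sectioning from the free end, tension +): N_BC = -18.5 kN, N_AB = -24.4 kN.
A_AB = 285 mm².
σ_AB = N_AB/A_AB = -24400/285 = -85.62 MPa.

-85.6 MPa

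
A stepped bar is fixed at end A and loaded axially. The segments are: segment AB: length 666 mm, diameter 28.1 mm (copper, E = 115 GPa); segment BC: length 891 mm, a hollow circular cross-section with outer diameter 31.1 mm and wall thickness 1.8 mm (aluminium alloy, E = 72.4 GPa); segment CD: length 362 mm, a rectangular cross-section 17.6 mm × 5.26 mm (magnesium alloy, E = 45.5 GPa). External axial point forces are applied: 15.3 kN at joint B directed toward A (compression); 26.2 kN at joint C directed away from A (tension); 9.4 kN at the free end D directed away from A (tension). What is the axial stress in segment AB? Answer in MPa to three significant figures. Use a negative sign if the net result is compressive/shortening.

32.7 MPa

Internal axial forces (sectioning from the free end, tension +): N_CD = 9.4 kN, N_BC = 35.6 kN, N_AB = 20.3 kN.
A_AB = 620.2 mm².
σ_AB = N_AB/A_AB = 20300/620.2 = 32.73 MPa.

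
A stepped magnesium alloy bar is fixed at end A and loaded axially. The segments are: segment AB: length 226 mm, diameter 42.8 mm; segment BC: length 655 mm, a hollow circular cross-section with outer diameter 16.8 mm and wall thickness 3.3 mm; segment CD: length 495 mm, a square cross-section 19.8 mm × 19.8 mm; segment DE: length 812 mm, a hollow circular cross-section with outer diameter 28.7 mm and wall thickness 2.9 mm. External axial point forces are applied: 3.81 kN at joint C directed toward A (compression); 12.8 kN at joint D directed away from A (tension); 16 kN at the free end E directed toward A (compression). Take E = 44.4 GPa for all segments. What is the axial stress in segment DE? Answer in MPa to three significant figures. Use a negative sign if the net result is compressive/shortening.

-68.1 MPa

Internal axial forces (sectioning from the free end, tension +): N_DE = -16 kN, N_CD = -3.2 kN, N_BC = -7.01 kN, N_AB = -7.01 kN.
A_DE = 235.1 mm².
σ_DE = N_DE/A_DE = -16000/235.1 = -68.07 MPa.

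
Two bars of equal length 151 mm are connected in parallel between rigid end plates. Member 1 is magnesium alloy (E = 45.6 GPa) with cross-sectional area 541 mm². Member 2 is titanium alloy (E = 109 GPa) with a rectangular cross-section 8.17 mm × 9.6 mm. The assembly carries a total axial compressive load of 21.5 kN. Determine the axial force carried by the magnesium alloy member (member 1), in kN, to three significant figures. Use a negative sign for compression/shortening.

-16.0 kN

A_2 = 78.43 mm².
Equal strain + equilibrium ⇒ each member carries load in proportion to AE: A₁E₁ = 24670000 N, A₂E₂ = 8549000 N, ΣAE = 33220000 N.
F₁ = P·A₁E₁/ΣAE = -21500·24670000/33220000 = -15970 N.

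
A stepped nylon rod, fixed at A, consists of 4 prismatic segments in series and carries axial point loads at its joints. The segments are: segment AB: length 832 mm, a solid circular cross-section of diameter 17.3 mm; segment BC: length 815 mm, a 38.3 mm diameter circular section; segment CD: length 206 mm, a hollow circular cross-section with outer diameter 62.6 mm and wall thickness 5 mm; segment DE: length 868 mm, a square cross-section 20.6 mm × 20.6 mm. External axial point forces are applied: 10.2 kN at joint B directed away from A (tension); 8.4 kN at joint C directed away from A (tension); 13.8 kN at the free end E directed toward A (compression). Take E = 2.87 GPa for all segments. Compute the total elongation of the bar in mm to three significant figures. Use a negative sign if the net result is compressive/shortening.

-6.34 mm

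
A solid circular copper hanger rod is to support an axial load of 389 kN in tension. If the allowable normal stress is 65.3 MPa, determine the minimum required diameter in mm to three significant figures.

87.1 mm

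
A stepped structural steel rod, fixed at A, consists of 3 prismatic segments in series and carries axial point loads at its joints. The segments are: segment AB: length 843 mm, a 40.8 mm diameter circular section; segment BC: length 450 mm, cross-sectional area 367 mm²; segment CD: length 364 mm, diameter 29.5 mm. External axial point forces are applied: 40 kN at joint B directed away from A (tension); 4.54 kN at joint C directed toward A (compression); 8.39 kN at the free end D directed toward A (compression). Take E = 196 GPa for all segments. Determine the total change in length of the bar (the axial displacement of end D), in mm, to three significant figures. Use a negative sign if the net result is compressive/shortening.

Internal axial forces (sectioning from the free end, tension +): N_CD = -8.39 kN, N_BC = -12.93 kN, N_AB = 27.07 kN.
A_AB = 1307 mm².
A_CD = 683.5 mm².
δ_AB = 27070·843/(1307·196000) = 0.08905 mm
δ_BC = -12930·450/(367·196000) = -0.08089 mm
δ_CD = -8390·364/(683.5·196000) = -0.0228 mm
δ = Σδ_i = -0.01463 mm.

-0.0146 mm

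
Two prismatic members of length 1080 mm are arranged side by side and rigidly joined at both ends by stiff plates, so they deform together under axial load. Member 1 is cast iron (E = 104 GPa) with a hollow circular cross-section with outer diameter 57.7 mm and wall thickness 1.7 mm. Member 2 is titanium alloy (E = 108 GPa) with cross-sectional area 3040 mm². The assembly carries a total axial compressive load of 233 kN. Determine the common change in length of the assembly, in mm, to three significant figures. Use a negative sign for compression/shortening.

A_1 = 299.1 mm².
Equal strain + equilibrium ⇒ each member carries load in proportion to AE: A₁E₁ = 31100000 N, A₂E₂ = 328300000 N, ΣAE = 359400000 N.
δ = PL/ΣAE = -233000·1080/359400000 = -0.7001 mm.

-0.700 mm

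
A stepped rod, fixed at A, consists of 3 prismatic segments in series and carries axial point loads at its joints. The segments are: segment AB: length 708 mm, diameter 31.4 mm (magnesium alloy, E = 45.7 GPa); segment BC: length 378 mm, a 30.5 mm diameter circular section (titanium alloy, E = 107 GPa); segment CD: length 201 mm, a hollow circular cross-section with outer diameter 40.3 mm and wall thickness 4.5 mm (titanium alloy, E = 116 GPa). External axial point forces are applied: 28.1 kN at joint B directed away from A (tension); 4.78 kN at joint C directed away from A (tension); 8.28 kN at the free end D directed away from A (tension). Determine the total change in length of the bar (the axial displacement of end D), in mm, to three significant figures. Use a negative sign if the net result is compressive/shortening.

Internal axial forces (sectioning from the free end, tension +): N_CD = 8.28 kN, N_BC = 13.06 kN, N_AB = 41.16 kN.
A_AB = 774.4 mm².
A_BC = 730.6 mm².
A_CD = 506.1 mm².
δ_AB = 41160·708/(774.4·45700) = 0.8235 mm
δ_BC = 13060·378/(730.6·107000) = 0.06315 mm
δ_CD = 8280·201/(506.1·116000) = 0.02835 mm
δ = Σδ_i = 0.915 mm.

0.915 mm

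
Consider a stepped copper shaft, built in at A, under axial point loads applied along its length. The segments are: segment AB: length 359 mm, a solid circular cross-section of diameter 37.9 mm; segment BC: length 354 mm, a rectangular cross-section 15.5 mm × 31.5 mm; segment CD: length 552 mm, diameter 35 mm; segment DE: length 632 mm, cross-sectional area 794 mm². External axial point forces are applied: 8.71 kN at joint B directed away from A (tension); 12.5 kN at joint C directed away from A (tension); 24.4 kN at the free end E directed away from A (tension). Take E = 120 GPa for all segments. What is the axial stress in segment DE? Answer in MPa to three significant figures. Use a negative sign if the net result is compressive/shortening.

Internal axial forces (sectioning from the free end, tension +): N_DE = 24.4 kN, N_CD = 24.4 kN, N_BC = 36.9 kN, N_AB = 45.61 kN.
σ_DE = N_DE/A_DE = 24400/794 = 30.73 MPa.

30.7 MPa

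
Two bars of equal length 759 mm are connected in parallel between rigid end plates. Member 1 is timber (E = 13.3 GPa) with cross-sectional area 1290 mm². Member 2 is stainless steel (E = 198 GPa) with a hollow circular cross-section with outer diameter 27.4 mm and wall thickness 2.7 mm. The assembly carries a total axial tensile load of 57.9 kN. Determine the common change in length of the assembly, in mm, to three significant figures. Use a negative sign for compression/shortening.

A_2 = 209.5 mm².
Equal strain + equilibrium ⇒ each member carries load in proportion to AE: A₁E₁ = 17160000 N, A₂E₂ = 41480000 N, ΣAE = 58640000 N.
δ = PL/ΣAE = 57900·759/58640000 = 0.7494 mm.

0.749 mm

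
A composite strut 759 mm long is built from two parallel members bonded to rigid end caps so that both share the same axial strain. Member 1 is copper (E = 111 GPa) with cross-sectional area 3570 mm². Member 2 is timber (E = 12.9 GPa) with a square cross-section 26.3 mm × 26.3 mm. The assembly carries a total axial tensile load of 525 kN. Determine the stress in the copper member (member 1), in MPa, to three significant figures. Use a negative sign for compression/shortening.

144 MPa

A_2 = 691.7 mm².
Equal strain + equilibrium ⇒ each member carries load in proportion to AE: A₁E₁ = 396300000 N, A₂E₂ = 8923000 N, ΣAE = 405200000 N.
σ₁ = P·E₁/ΣAE = 525000·111000/405200000 = 143.8 MPa.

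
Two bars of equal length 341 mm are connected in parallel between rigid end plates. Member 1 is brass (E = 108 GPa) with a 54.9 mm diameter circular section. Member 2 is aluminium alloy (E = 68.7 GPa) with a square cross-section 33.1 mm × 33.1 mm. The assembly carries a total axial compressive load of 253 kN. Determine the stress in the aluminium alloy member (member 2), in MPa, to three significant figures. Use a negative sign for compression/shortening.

A_1 = 2367 mm².
A_2 = 1096 mm².
Equal strain + equilibrium ⇒ each member carries load in proportion to AE: A₁E₁ = 255700000 N, A₂E₂ = 75270000 N, ΣAE = 330900000 N.
σ₂ = P·E₂/ΣAE = -253000·68700/330900000 = -52.52 MPa.

-52.5 MPa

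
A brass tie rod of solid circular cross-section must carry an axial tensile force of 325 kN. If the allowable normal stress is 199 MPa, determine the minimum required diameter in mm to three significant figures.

45.6 mm

Required area A ≥ P/σ_allow = 325000/199 = 1633 mm².
For a solid circular section, d ≥ √(4A/π) = 45.6 mm.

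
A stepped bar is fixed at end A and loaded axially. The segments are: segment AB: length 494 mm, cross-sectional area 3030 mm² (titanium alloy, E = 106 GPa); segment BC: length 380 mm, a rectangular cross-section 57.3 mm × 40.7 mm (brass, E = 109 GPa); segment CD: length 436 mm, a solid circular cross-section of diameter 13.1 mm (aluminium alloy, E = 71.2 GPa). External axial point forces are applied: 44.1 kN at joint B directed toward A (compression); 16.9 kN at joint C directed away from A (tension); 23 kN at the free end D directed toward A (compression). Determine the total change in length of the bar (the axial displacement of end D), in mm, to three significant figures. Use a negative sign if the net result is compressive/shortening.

Internal axial forces (sectioning from the free end, tension +): N_CD = -23 kN, N_BC = -6.1 kN, N_AB = -50.2 kN.
A_BC = 2332 mm².
A_CD = 134.8 mm².
δ_AB = -50200·494/(3030·106000) = -0.07721 mm
δ_BC = -6100·380/(2332·109000) = -0.009119 mm
δ_CD = -23000·436/(134.8·71200) = -1.045 mm
δ = Σδ_i = -1.131 mm.

-1.13 mm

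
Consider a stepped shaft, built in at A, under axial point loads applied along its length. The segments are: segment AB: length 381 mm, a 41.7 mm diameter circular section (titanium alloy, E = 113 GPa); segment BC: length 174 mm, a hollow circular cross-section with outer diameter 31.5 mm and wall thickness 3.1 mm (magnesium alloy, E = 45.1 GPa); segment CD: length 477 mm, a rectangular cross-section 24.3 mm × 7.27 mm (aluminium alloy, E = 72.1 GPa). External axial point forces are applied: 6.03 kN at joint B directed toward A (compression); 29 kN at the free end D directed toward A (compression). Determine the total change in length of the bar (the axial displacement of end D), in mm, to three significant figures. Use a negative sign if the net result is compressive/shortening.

-1.58 mm

Internal axial forces (sectioning from the free end, tension +): N_CD = -29 kN, N_BC = -29 kN, N_AB = -35.03 kN.
A_AB = 1366 mm².
A_BC = 276.6 mm².
A_CD = 176.7 mm².
δ_AB = -35030·381/(1366·113000) = -0.08648 mm
δ_BC = -29000·174/(276.6·45100) = -0.4045 mm
δ_CD = -29000·477/(176.7·72100) = -1.086 mm
δ = Σδ_i = -1.577 mm.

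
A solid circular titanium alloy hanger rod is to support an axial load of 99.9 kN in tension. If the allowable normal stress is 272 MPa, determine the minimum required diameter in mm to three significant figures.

Required area A ≥ P/σ_allow = 99900/272 = 367.3 mm².
For a solid circular section, d ≥ √(4A/π) = 21.62 mm.

21.6 mm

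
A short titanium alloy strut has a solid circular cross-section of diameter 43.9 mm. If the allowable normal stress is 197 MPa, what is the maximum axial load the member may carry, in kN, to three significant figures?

298 kN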